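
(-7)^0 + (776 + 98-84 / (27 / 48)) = 2177 / 3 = 725.67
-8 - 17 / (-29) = -215 / 29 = -7.41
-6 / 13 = -0.46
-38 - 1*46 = -84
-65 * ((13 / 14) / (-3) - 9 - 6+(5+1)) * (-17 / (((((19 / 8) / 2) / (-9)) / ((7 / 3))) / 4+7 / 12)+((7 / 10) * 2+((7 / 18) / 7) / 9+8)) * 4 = -49524.14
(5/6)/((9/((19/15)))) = 0.12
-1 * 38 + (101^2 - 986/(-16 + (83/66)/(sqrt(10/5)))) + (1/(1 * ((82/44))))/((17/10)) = 5401308 * sqrt(2)/2223383 + 15845865457137/1549697951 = 10228.57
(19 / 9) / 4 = 19 / 36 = 0.53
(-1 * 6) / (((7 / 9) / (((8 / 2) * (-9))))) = 1944 / 7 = 277.71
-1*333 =-333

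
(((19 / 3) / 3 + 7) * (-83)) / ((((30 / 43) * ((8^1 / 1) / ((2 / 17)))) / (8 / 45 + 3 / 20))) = -5.22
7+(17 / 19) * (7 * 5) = 728 / 19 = 38.32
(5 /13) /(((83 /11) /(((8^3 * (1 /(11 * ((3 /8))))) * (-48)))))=-327680 /1079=-303.69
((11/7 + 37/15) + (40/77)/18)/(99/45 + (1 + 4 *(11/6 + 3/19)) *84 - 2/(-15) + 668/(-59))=15797132/2890141485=0.01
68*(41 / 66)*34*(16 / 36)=189584 / 297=638.33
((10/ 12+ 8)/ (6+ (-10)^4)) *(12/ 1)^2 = 636/ 5003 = 0.13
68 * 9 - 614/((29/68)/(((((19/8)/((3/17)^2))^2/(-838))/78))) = 909090507995/1228320288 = 740.11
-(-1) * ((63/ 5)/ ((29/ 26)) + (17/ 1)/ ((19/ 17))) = 73027/ 2755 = 26.51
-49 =-49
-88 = -88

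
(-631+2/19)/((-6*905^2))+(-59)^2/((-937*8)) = -162463556149/349946449800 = -0.46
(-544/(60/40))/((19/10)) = -10880/57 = -190.88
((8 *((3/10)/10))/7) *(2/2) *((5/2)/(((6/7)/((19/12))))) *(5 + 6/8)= 437/480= 0.91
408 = 408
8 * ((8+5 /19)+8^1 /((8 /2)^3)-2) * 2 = 1942 /19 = 102.21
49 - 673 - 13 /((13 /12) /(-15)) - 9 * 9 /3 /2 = -915 /2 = -457.50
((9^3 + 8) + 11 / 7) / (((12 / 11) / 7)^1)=28435 / 6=4739.17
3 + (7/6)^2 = 157/36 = 4.36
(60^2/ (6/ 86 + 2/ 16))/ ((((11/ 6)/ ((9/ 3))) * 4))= 5572800/ 737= 7561.47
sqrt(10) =3.16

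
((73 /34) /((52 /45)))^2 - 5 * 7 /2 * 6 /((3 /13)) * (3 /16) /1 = -255880635 /3125824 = -81.86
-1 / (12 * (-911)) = 1 / 10932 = 0.00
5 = 5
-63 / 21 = -3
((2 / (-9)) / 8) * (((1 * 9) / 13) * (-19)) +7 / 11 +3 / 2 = 1431 / 572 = 2.50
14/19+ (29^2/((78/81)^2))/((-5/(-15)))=34955537/12844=2721.55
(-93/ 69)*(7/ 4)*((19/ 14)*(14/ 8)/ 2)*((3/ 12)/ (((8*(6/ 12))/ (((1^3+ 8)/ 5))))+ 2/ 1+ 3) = -1686307/ 117760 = -14.32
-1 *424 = -424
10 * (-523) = -5230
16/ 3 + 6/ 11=194/ 33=5.88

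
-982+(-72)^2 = 4202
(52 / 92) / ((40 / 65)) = 169 / 184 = 0.92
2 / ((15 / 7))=14 / 15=0.93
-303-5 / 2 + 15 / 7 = -4247 / 14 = -303.36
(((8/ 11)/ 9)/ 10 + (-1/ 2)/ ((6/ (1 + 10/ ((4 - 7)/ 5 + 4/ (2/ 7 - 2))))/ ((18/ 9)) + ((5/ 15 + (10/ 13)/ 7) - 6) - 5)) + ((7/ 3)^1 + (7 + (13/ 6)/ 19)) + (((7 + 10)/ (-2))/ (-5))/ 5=14363526263/ 1460032200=9.84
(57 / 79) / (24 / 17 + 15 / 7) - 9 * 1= -97990 / 11139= -8.80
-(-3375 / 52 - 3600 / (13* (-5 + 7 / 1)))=10575 / 52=203.37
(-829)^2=687241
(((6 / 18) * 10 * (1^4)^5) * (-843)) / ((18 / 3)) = -1405 / 3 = -468.33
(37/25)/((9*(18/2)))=37/2025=0.02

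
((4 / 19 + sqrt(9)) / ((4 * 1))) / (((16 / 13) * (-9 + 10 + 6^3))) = 793 / 263872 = 0.00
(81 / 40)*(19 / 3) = 513 / 40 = 12.82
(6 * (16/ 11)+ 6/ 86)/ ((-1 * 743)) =-0.01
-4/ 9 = -0.44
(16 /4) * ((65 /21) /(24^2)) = 65 /3024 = 0.02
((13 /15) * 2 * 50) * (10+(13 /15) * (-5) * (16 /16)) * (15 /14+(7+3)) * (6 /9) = 685100 /189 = 3624.87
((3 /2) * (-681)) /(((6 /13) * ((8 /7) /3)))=-185913 /32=-5809.78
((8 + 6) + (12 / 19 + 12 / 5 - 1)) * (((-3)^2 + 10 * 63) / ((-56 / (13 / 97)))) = -12651561 / 516040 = -24.52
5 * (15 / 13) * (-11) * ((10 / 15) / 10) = -55 / 13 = -4.23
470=470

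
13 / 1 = 13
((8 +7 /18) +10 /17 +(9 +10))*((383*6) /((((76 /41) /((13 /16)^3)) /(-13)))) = -3839551851863 /15876096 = -241844.84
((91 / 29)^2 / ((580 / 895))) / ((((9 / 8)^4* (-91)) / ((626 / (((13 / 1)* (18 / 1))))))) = -401601536 / 1440146061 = -0.28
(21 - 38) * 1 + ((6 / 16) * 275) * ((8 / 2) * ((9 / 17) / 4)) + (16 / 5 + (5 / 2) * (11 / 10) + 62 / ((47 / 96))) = 5439077 / 31960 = 170.18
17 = 17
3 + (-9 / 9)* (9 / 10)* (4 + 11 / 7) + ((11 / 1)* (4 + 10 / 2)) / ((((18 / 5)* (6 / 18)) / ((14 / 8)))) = 39861 / 280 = 142.36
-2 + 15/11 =-7/11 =-0.64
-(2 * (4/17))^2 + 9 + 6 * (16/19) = 75947/5491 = 13.83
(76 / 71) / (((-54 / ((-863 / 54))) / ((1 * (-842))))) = -13806274 / 51759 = -266.74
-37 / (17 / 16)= -592 / 17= -34.82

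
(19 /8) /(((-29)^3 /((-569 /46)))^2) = 6151459 /10069169177888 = 0.00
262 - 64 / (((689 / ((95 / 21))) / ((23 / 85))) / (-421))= 76219454 / 245973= 309.87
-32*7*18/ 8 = -504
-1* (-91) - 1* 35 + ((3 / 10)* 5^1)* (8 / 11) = 628 / 11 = 57.09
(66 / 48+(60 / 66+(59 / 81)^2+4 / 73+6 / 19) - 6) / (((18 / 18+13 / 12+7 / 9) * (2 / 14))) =-15778636307 / 2291204718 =-6.89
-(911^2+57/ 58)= -48135475/ 58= -829921.98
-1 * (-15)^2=-225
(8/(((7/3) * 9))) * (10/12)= 20/63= 0.32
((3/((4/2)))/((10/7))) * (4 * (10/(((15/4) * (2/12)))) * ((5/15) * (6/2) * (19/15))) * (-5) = -2128/5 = -425.60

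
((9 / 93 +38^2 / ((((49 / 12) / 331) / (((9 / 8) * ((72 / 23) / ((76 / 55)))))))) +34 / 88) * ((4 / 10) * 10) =458591100853 / 384307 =1193293.65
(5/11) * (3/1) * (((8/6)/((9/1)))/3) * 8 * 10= 1600/297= 5.39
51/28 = 1.82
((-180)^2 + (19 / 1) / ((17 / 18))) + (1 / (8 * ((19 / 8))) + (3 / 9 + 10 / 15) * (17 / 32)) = 335100371 / 10336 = 32420.70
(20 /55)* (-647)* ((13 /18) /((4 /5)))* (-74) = 1556035 /99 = 15717.53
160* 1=160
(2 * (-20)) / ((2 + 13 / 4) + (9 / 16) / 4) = -512 / 69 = -7.42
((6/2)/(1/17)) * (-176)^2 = 1579776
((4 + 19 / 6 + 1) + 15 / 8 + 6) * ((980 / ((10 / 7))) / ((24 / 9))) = 132055 / 32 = 4126.72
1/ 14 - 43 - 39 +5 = -1077/ 14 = -76.93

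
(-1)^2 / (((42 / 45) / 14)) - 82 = -67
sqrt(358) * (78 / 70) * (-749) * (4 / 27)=-5564 * sqrt(358) / 45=-2339.46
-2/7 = -0.29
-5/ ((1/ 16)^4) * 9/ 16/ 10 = -18432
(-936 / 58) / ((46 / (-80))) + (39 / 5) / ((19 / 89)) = 4093557 / 63365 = 64.60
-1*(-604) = 604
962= 962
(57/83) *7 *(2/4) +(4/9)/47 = 169441/70218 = 2.41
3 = 3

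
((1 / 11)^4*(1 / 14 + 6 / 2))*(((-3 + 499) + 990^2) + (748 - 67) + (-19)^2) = 3015031 / 14641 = 205.93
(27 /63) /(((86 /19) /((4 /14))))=57 /2107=0.03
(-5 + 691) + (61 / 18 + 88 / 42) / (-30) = 2592389 / 3780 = 685.82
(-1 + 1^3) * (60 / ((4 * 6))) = 0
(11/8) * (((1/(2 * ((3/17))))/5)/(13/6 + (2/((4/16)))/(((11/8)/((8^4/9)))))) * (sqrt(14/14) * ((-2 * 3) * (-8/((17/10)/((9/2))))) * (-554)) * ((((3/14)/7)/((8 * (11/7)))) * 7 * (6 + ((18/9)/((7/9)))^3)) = -2920960845/359955862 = -8.11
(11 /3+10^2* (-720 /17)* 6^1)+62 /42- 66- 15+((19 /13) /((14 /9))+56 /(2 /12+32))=-15218128851 /597142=-25484.94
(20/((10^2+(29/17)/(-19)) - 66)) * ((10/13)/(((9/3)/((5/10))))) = 32300/427167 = 0.08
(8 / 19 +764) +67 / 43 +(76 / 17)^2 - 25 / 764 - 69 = 129327714935 / 180390332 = 716.93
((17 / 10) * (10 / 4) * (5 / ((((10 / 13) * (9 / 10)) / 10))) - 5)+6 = 5543 / 18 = 307.94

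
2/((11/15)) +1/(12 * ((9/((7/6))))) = 2.74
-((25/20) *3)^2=-225/16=-14.06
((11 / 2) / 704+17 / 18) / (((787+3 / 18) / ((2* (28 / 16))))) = 7679 / 1813632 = 0.00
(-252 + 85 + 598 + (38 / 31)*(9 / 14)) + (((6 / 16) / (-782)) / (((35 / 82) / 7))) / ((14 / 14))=431.78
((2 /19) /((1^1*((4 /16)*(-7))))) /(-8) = 1 /133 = 0.01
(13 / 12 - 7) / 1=-71 / 12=-5.92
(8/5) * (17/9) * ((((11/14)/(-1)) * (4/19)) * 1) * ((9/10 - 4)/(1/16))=742016/29925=24.80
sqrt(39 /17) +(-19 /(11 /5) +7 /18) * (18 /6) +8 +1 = -1039 /66 +sqrt(663) /17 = -14.23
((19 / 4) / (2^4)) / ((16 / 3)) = 57 / 1024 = 0.06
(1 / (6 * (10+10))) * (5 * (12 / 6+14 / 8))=5 / 32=0.16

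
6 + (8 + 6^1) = 20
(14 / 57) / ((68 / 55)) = 385 / 1938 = 0.20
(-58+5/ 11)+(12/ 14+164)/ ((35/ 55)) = 108617/ 539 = 201.52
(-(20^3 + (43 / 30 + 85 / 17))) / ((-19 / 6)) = 240193 / 95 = 2528.35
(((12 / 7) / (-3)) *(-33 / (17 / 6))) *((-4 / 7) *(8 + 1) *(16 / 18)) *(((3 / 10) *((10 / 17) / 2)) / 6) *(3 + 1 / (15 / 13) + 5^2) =-914496 / 70805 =-12.92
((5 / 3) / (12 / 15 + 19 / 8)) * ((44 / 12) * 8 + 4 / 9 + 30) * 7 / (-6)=-376600 / 10287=-36.61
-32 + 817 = 785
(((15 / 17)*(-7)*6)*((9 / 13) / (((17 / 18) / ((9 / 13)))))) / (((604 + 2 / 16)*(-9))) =30240 / 8742539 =0.00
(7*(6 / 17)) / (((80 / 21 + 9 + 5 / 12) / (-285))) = -1005480 / 18887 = -53.24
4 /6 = 2 /3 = 0.67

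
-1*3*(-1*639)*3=5751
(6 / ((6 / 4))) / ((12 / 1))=1 / 3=0.33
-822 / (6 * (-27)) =137 / 27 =5.07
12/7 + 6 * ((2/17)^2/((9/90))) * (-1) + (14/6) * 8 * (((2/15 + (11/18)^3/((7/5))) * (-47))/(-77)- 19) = -85266646007/243336555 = -350.41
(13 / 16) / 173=13 / 2768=0.00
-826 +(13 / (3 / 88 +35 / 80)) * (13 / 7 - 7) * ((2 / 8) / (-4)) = -474758 / 581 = -817.14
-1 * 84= -84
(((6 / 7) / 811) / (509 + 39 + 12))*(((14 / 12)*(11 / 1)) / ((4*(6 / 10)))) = 11 / 1089984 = 0.00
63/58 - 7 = -5.91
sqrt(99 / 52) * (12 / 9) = 2 * sqrt(143) / 13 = 1.84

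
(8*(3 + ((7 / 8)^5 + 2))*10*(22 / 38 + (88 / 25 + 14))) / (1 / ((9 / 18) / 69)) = 1553022259 / 26849280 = 57.84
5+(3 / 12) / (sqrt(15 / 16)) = sqrt(15) / 15+5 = 5.26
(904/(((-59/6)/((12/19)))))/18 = -3616/1121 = -3.23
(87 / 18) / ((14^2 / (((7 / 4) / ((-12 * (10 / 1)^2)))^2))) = 29 / 552960000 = 0.00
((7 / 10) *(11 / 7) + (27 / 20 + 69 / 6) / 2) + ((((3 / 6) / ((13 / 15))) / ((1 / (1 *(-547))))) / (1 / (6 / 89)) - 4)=-821463 / 46280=-17.75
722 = 722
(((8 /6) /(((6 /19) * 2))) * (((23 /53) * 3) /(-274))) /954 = -437 /41561964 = -0.00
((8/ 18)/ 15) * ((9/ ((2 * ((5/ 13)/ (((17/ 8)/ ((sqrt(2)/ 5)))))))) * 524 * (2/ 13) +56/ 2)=112/ 135 +2227 * sqrt(2)/ 15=210.79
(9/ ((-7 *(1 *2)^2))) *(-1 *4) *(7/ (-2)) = -4.50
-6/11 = -0.55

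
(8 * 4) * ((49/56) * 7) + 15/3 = 201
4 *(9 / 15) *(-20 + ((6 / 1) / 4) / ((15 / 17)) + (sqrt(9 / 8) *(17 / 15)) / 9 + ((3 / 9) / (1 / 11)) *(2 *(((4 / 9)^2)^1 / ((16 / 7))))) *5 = -85858 / 405 + 17 *sqrt(2) / 15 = -210.39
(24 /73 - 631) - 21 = -47572 /73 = -651.67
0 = 0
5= 5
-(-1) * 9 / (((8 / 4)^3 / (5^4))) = 5625 / 8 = 703.12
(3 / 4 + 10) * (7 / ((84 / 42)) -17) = -1161 / 8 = -145.12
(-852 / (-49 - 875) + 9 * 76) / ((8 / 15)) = 791085 / 616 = 1284.23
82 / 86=41 / 43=0.95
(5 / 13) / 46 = 5 / 598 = 0.01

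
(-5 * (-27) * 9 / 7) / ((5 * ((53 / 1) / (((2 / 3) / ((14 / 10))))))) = 810 / 2597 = 0.31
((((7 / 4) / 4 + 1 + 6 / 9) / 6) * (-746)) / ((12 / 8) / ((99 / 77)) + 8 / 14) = -150.52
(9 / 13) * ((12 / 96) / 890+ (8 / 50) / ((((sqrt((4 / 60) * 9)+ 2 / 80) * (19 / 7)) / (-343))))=140691843 / 240933680 - 790272 * sqrt(15) / 169195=-17.51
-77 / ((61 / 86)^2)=-153.05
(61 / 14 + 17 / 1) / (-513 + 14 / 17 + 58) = -5083 / 108094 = -0.05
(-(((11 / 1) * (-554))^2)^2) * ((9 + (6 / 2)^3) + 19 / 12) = -155498552307248524 / 3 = -51832850769082841.33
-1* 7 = -7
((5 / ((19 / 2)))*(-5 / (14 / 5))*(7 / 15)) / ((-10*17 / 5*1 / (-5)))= -125 / 1938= -0.06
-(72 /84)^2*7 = -36 /7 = -5.14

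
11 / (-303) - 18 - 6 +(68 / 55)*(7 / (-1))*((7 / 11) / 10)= -22535873 / 916575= -24.59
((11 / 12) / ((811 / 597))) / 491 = 0.00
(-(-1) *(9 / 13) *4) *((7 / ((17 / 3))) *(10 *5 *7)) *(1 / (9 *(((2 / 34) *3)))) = 9800 / 13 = 753.85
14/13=1.08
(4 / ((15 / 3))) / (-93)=-4 / 465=-0.01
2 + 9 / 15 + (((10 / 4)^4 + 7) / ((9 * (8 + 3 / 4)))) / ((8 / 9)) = 3649 / 1120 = 3.26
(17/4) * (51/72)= 289/96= 3.01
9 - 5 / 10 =17 / 2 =8.50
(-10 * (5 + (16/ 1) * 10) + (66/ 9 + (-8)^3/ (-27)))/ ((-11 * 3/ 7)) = 344.42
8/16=1/2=0.50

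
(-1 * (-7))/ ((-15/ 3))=-7/ 5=-1.40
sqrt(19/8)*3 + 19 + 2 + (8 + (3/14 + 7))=3*sqrt(38)/4 + 507/14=40.84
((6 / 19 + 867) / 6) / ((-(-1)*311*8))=0.06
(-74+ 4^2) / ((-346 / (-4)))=-116 / 173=-0.67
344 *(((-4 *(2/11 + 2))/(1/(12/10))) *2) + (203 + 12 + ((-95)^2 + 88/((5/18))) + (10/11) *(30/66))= 1422946/605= 2351.98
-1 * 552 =-552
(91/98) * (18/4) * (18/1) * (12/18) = 351/7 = 50.14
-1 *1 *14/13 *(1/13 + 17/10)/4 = -1617/3380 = -0.48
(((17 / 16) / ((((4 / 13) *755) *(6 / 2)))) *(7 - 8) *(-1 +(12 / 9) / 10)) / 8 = 2873 / 17395200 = 0.00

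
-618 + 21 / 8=-4923 / 8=-615.38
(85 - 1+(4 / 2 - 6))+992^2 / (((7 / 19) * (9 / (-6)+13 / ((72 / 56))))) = 10859248 / 35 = 310264.23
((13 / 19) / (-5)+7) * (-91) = -624.55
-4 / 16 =-1 / 4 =-0.25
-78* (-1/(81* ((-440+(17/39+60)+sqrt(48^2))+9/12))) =-1352/464463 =-0.00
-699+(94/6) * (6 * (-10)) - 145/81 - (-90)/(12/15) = -247583/162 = -1528.29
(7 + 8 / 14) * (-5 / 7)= -265 / 49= -5.41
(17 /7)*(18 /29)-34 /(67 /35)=-221068 /13601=-16.25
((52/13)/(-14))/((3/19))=-38/21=-1.81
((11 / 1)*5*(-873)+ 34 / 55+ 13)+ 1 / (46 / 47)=-121440911 / 2530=-48000.36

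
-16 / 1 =-16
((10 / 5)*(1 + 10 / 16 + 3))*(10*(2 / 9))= 185 / 9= 20.56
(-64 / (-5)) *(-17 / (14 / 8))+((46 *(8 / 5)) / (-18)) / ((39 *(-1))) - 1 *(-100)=-24.24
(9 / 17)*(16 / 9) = 16 / 17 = 0.94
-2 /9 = -0.22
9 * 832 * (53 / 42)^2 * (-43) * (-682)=17134360672 / 49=349680830.04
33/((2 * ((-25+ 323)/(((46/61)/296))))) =759/5380688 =0.00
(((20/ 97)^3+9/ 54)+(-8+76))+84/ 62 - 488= -71038240301/ 169757178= -418.47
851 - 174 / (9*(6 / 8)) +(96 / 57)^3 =51236705 / 61731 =830.00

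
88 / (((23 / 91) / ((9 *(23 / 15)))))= 4804.80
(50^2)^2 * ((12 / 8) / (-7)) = -9375000 / 7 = -1339285.71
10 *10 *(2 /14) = 100 /7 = 14.29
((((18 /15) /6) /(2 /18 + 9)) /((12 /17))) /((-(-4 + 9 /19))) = 969 /109880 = 0.01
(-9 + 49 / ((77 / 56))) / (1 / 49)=14357 / 11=1305.18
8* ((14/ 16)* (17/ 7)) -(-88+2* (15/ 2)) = 90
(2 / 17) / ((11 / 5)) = 10 / 187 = 0.05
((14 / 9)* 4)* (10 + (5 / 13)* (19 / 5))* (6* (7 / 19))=157.65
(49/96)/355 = 49/34080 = 0.00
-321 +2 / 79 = -25357 / 79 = -320.97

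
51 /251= 0.20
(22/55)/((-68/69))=-69/170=-0.41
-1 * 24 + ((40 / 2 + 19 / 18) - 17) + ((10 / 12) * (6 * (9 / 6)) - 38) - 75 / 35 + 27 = -1612 / 63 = -25.59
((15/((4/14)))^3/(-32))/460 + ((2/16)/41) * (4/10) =-9.83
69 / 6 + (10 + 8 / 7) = 317 / 14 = 22.64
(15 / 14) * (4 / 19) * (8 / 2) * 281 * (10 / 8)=42150 / 133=316.92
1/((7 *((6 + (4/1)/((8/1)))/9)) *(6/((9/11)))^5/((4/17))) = 0.00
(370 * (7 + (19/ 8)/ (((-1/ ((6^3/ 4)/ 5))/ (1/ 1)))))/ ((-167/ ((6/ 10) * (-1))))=-41403/ 1670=-24.79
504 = 504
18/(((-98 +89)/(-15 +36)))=-42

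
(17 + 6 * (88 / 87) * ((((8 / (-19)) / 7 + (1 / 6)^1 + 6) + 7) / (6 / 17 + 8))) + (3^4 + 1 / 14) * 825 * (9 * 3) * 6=8901579898654 / 821541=10835222.95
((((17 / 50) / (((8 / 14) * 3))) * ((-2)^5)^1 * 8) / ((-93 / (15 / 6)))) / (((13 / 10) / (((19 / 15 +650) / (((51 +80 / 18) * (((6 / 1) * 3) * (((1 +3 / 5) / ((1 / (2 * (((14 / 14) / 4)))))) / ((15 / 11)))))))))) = 23250220 / 19908603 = 1.17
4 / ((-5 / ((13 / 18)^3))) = -2197 / 7290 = -0.30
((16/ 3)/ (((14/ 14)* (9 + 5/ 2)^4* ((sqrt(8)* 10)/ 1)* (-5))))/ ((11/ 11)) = -0.00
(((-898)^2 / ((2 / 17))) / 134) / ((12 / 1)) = 3427217 / 804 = 4262.71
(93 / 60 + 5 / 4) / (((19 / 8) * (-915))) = -112 / 86925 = -0.00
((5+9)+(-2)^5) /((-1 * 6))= 3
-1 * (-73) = 73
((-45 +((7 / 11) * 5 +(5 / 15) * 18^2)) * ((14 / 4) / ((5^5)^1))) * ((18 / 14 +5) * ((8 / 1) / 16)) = 728 / 3125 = 0.23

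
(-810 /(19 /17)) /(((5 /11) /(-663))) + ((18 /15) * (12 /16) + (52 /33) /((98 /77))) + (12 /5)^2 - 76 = 21087809467 /19950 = 1057033.06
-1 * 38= -38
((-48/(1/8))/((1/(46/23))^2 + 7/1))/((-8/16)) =3072/29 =105.93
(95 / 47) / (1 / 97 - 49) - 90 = -20110175 / 223344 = -90.04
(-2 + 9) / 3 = 7 / 3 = 2.33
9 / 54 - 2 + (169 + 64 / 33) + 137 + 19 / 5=102269 / 330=309.91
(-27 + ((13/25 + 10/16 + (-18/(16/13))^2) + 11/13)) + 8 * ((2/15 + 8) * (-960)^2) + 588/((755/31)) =188340123020371/3140800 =59965653.02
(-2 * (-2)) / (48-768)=-1 / 180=-0.01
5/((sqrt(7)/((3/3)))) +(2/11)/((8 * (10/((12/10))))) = 3/1100 +5 * sqrt(7)/7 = 1.89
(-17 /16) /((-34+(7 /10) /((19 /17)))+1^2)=1615 /49208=0.03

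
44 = 44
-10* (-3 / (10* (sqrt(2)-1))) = 7.24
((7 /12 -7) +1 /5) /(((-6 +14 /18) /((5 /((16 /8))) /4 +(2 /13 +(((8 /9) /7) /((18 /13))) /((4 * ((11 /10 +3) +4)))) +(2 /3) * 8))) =7.28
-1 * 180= -180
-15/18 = -5/6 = -0.83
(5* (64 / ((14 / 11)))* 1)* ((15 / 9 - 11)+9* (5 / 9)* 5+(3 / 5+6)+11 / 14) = 852016 / 147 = 5796.03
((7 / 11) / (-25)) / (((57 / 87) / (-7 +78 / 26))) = 812 / 5225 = 0.16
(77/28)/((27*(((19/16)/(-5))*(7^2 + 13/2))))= -440/56943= -0.01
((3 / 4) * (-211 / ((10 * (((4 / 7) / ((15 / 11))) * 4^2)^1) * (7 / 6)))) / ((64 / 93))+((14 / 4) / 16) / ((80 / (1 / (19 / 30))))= -10051815 / 3424256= -2.94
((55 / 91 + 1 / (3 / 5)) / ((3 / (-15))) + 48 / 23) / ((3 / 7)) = -58196 / 2691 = -21.63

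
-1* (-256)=256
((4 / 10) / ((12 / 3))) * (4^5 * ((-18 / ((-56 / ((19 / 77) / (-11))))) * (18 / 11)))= -393984 / 326095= -1.21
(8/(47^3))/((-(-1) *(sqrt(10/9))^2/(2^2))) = 144/519115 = 0.00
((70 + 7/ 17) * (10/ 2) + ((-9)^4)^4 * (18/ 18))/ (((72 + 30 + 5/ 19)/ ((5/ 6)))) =15100095894746.81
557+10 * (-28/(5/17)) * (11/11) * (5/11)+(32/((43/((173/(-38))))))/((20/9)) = 5515687/44935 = 122.75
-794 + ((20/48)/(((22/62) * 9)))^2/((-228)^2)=-58253641333799/73367306496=-794.00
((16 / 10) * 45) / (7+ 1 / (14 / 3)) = 1008 / 101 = 9.98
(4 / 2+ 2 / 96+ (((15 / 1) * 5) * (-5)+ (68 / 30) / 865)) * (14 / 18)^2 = -1264688873 / 5605200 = -225.63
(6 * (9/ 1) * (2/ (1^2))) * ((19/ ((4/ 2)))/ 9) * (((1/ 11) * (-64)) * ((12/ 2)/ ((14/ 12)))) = -262656/ 77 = -3411.12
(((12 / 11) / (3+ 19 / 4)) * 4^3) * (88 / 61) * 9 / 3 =73728 / 1891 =38.99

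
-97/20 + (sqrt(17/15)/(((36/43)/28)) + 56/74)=-3029/740 + 301 *sqrt(255)/135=31.51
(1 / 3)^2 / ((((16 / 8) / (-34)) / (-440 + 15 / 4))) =29665 / 36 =824.03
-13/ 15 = -0.87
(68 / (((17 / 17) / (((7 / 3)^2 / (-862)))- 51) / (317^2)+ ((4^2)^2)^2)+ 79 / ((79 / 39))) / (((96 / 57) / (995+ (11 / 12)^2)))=34290708895009853711 / 1486986383642112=23060.54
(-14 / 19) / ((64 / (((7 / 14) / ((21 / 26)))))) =-13 / 1824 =-0.01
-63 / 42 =-3 / 2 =-1.50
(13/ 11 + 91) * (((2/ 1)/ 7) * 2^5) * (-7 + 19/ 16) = -377208/ 77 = -4898.81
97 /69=1.41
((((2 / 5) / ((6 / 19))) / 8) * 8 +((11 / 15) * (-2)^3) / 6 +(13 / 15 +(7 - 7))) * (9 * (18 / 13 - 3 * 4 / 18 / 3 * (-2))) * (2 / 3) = 1712 / 135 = 12.68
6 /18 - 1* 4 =-11 /3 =-3.67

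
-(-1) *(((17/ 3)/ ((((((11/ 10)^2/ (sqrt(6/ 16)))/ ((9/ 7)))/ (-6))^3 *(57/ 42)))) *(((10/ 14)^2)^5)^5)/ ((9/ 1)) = -1651079273301547800656408071517944335937500000 *sqrt(6)/ 2966250282887685154297135298650934879423078386540459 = -0.00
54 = 54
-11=-11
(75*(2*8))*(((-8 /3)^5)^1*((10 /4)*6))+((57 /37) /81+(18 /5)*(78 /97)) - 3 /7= -2744098736956 /1130535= -2427256.77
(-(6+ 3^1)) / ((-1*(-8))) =-9 / 8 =-1.12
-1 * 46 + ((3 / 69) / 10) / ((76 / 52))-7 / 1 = -231597 / 4370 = -53.00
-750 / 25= -30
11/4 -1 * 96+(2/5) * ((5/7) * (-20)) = -2771/28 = -98.96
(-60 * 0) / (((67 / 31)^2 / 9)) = 0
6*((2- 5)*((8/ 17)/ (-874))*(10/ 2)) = 360/ 7429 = 0.05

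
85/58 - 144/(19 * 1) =-6737/1102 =-6.11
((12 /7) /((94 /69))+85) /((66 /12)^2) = 113516 /39809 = 2.85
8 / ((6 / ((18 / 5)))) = 24 / 5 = 4.80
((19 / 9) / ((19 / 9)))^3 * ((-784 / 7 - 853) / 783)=-965 / 783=-1.23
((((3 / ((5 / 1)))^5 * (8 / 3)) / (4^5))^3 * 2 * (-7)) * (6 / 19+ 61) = -866780271 / 121600000000000000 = -0.00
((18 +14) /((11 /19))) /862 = 304 /4741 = 0.06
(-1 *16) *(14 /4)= -56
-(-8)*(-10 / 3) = -80 / 3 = -26.67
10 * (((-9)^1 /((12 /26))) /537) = -65 /179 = -0.36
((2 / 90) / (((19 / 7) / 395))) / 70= 79 / 1710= 0.05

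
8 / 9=0.89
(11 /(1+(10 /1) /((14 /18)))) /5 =77 /485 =0.16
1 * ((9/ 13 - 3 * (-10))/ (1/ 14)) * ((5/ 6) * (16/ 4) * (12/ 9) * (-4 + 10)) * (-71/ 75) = -10847.34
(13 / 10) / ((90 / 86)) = 559 / 450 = 1.24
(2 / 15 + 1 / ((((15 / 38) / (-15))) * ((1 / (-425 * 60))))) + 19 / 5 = 14535059 / 15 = 969003.93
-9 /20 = -0.45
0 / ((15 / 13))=0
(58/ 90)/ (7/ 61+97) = 1769/ 266580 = 0.01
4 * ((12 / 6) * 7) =56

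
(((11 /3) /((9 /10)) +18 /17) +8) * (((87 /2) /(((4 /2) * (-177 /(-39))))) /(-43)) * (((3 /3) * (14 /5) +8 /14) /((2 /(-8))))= 19.74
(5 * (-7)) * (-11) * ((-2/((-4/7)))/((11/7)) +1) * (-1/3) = -2485/6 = -414.17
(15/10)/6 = 1/4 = 0.25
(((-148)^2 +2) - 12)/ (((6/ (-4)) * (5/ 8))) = -116768/ 5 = -23353.60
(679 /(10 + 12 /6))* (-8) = -1358 /3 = -452.67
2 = 2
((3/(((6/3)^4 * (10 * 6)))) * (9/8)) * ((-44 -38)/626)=-369/801280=-0.00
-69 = -69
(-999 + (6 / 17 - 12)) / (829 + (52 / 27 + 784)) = -463887 / 741251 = -0.63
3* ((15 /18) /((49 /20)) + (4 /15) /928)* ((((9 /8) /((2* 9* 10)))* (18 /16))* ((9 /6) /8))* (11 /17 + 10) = 283685463 /19789414400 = 0.01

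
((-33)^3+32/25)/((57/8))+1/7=-50308583/9975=-5043.47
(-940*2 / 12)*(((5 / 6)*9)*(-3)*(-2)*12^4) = -146188800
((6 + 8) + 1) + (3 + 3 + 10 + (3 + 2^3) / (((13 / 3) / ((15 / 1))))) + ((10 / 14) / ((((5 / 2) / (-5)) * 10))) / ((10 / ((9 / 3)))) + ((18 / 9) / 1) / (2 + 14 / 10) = 1077057 / 15470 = 69.62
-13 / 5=-2.60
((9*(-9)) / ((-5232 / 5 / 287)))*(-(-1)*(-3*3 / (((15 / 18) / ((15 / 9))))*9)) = -3138345 / 872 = -3599.02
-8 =-8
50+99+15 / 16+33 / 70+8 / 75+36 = 1566731 / 8400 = 186.52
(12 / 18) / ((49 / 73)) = 146 / 147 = 0.99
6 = 6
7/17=0.41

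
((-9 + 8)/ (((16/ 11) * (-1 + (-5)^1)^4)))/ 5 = -11/ 103680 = -0.00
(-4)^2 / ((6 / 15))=40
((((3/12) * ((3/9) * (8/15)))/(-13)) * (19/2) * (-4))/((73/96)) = 2432/14235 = 0.17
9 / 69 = 3 / 23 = 0.13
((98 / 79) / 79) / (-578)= -49 / 1803649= -0.00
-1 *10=-10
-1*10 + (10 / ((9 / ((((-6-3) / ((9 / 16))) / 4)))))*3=-70 / 3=-23.33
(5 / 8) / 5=1 / 8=0.12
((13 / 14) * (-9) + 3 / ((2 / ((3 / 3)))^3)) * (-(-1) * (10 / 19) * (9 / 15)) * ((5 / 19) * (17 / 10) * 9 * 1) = -205173 / 20216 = -10.15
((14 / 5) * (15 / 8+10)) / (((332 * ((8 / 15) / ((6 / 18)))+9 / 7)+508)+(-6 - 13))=4655 / 143008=0.03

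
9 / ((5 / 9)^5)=531441 / 3125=170.06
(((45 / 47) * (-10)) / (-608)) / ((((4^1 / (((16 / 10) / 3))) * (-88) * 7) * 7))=-15 / 30804928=-0.00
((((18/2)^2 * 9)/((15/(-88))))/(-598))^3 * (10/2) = 1222297293888/668272475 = 1829.04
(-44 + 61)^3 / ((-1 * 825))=-4913 / 825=-5.96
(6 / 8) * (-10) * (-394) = 2955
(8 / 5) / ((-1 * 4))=-2 / 5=-0.40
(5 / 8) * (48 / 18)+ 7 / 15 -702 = -10498 / 15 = -699.87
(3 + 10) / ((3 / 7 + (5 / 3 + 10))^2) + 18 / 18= 70249 / 64516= 1.09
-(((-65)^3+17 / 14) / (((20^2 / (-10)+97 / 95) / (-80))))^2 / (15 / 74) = -3159084766145554768000 / 2015694723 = -1567243655549.10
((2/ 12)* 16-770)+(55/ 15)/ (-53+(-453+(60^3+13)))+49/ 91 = -2148245564/ 2801591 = -766.79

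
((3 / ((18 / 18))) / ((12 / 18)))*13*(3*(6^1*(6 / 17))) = 6318 / 17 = 371.65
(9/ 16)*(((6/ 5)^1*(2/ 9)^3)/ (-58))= -0.00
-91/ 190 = -0.48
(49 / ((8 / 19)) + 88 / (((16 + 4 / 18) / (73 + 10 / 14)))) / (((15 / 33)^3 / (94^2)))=6205039026791 / 127750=48571734.06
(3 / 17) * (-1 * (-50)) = 150 / 17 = 8.82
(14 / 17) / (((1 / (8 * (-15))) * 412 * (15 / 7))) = -196 / 1751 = -0.11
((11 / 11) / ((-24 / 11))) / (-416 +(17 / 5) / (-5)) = 25 / 22728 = 0.00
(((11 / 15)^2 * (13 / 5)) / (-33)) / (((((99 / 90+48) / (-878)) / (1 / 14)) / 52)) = 6528808 / 2319975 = 2.81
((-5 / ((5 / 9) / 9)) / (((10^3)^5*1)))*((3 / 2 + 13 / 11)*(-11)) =4779 / 2000000000000000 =0.00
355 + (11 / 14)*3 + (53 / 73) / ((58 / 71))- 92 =3945498 / 14819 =266.25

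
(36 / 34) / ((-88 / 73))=-657 / 748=-0.88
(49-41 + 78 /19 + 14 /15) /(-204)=-929 /14535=-0.06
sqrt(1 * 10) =sqrt(10) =3.16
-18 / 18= -1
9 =9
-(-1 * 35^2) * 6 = 7350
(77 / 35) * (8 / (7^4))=88 / 12005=0.01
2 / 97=0.02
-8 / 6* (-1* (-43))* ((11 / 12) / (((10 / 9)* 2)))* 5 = -473 / 4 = -118.25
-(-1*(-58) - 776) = 718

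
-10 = -10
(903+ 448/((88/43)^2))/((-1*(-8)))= 61103/484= 126.25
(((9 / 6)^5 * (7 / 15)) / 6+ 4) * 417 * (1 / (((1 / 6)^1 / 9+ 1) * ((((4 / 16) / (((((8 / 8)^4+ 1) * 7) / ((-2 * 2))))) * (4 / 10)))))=-115776297 / 1760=-65781.99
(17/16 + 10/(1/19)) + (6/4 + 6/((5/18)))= 17133/80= 214.16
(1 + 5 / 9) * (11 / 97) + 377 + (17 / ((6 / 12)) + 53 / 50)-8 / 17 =411.77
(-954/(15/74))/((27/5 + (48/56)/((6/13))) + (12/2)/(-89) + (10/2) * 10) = -2443406/29691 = -82.29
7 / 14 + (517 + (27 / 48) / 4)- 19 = 31913 / 64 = 498.64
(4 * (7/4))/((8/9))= 63/8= 7.88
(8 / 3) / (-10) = -4 / 15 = -0.27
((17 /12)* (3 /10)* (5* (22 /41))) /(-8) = -187 /1312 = -0.14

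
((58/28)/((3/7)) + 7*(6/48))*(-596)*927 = -6307617/2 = -3153808.50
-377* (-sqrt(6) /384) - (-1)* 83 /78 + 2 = 377* sqrt(6) /384 + 239 /78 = 5.47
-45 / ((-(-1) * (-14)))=45 / 14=3.21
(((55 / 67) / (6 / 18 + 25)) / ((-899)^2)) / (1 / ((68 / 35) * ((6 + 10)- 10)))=3366 / 7201879111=0.00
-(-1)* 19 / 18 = 19 / 18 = 1.06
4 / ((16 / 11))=2.75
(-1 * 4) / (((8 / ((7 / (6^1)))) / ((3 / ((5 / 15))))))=-5.25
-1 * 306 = -306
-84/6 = -14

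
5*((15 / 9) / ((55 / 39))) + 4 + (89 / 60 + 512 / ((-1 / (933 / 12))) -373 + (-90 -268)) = -26748221 / 660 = -40527.61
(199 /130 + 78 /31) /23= 16309 /92690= 0.18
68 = 68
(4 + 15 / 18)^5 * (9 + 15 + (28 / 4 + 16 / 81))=51831673523 / 629856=82291.31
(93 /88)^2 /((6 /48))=8649 /968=8.93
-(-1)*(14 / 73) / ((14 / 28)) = 28 / 73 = 0.38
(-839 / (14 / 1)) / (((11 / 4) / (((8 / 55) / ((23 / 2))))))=-26848 / 97405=-0.28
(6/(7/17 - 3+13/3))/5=306/445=0.69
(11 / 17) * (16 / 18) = 88 / 153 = 0.58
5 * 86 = 430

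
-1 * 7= -7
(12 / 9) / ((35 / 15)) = 4 / 7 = 0.57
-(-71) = 71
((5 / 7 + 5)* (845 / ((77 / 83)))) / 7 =2805400 / 3773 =743.55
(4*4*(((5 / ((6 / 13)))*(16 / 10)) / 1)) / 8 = 104 / 3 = 34.67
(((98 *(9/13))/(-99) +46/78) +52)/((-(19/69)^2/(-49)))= 1731548721/51623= 33542.19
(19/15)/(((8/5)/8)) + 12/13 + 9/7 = 8.54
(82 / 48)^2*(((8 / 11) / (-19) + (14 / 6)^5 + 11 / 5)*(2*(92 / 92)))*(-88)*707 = -5381453449421 / 207765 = -25901636.22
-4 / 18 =-2 / 9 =-0.22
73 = 73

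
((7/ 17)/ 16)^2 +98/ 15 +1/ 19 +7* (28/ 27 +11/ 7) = 4714978037/ 189768960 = 24.85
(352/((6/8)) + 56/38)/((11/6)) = 53672/209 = 256.80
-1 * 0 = 0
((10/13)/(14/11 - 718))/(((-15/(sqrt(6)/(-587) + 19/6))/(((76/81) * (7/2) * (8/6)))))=55594/56037501 - 5852 * sqrt(6)/10964671029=0.00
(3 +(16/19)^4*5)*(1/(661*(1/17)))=12216931/86142181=0.14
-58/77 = -0.75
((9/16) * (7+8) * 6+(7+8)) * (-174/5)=-9135/4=-2283.75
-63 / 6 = -21 / 2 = -10.50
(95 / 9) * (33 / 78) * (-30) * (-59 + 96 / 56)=2095225 / 273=7674.82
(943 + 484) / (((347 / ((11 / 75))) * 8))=15697 / 208200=0.08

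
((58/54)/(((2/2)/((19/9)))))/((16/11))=1.56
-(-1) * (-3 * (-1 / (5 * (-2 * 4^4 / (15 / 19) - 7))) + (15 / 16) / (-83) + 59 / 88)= 0.66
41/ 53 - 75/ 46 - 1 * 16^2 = -626217/ 2438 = -256.86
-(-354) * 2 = 708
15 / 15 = 1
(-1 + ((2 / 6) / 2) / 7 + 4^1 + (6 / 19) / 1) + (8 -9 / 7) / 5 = 2669 / 570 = 4.68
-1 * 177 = -177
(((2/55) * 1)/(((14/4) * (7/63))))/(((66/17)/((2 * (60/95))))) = 2448/80465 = 0.03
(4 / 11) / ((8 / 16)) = 8 / 11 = 0.73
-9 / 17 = -0.53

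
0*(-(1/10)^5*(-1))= 0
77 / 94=0.82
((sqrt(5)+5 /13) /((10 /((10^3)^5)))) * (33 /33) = 500000000000000 /13+100000000000000 * sqrt(5) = 262068336211517.43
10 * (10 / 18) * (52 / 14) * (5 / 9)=6500 / 567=11.46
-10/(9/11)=-110/9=-12.22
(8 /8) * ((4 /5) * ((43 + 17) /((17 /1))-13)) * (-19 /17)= 12236 /1445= 8.47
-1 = -1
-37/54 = -0.69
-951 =-951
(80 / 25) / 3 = 16 / 15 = 1.07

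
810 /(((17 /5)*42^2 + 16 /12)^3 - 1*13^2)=2733750 /728611268545529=0.00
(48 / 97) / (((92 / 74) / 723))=642024 / 2231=287.77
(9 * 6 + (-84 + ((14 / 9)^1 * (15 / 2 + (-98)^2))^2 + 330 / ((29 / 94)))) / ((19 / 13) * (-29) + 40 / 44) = -75088679531437 / 13931919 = -5389686.77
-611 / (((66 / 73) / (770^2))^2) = -2364854739747500 / 9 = -262761637749722.22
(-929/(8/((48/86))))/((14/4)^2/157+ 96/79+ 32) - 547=-12996305249/23674983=-548.95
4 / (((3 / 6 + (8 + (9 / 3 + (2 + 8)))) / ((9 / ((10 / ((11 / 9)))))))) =0.20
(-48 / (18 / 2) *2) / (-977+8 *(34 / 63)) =672 / 61279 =0.01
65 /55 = 13 /11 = 1.18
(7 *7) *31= 1519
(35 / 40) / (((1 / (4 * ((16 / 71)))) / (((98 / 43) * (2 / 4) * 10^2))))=274400 / 3053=89.88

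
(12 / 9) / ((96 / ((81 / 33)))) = 3 / 88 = 0.03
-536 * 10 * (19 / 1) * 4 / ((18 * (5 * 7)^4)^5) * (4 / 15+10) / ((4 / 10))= -28006 / 38514711101594851742191314697265625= -0.00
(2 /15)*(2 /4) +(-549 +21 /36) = -10967 /20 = -548.35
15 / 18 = 5 / 6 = 0.83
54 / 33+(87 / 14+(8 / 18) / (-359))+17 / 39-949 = -6084977233 / 6468462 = -940.71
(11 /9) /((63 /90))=110 /63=1.75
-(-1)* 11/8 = 11/8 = 1.38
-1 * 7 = -7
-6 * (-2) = 12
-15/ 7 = -2.14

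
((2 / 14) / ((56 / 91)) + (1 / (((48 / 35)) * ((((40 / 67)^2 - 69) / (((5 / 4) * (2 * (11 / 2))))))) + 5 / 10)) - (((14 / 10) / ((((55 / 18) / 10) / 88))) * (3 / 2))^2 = -3787142390045579 / 10353537600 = -365782.45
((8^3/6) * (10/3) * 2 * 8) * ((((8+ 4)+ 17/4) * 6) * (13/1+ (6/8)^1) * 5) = 91520000/3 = 30506666.67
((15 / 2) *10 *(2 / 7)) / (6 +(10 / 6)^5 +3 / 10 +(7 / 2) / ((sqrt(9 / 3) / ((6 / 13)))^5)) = 2339562758768121919500 / 2091889908019918289983 -47356877571120000 *sqrt(3) / 298841415431416898569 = 1.12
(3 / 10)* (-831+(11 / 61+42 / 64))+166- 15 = -1913917 / 19520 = -98.05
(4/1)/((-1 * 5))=-4/5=-0.80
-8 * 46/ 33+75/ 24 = -2119/ 264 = -8.03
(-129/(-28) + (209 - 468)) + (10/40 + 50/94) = -83438/329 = -253.61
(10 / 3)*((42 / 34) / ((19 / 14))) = 980 / 323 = 3.03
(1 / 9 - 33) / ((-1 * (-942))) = -0.03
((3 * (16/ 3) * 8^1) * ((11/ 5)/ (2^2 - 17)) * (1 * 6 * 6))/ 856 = -6336/ 6955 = -0.91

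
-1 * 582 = -582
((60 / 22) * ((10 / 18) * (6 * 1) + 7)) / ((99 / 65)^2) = 1309750 / 107811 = 12.15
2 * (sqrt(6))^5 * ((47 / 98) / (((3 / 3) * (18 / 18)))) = 1692 * sqrt(6) / 49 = 84.58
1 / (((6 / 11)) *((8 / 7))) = 77 / 48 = 1.60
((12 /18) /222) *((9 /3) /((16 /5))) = 5 /1776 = 0.00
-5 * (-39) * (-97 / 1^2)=-18915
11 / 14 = 0.79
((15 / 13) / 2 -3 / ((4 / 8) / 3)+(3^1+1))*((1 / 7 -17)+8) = 118.89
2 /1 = 2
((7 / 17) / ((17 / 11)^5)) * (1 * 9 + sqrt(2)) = 1127357 * sqrt(2) / 24137569 + 10146213 / 24137569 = 0.49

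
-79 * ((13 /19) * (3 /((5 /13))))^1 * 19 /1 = -40053 /5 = -8010.60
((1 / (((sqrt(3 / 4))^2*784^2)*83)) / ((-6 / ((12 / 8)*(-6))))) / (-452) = -0.00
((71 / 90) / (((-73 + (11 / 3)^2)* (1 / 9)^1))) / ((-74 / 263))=168057 / 396640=0.42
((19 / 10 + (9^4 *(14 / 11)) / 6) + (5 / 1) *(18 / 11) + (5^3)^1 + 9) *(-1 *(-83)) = 127472.15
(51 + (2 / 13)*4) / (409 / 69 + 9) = 46299 / 13390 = 3.46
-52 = -52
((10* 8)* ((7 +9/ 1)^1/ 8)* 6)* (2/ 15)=128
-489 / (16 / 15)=-7335 / 16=-458.44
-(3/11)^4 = -81/14641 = -0.01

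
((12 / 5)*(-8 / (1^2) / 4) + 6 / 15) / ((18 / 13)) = -143 / 45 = -3.18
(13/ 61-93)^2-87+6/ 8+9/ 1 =126992611/ 14884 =8532.16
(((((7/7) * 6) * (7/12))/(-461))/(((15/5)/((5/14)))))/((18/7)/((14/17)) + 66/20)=-1225/8704602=-0.00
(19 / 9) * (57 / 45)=361 / 135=2.67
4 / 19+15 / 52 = 493 / 988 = 0.50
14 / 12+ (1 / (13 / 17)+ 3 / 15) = 1043 / 390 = 2.67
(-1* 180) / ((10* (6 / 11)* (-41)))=33 / 41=0.80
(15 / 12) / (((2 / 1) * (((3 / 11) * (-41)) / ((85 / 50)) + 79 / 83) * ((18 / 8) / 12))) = -155210 / 261951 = -0.59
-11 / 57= -0.19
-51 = -51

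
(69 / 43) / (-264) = -23 / 3784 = -0.01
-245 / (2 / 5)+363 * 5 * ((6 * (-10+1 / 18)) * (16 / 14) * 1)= -1741295 / 14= -124378.21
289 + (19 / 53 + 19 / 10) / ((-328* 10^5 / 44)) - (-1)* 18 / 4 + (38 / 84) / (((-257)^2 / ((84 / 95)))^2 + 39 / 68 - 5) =293.50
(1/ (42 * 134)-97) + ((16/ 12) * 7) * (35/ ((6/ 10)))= 7554655/ 16884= 447.44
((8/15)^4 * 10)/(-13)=-8192/131625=-0.06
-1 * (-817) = 817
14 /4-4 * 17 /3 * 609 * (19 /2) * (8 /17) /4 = -30849 /2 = -15424.50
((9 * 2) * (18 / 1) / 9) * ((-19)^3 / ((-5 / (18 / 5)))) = 4444632 / 25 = 177785.28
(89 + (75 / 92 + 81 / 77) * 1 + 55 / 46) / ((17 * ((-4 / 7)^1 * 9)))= -217391 / 206448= -1.05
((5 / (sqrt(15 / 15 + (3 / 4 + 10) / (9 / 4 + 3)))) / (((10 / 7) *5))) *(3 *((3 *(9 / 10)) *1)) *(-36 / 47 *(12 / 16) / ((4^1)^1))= -15309 *sqrt(21) / 150400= -0.47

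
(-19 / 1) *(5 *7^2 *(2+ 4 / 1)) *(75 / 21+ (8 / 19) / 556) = -13868190 / 139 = -99771.15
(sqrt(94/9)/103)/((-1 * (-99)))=sqrt(94)/30591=0.00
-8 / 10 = -0.80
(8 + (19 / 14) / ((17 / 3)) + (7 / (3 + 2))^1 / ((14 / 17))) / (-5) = -5914 / 2975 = -1.99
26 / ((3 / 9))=78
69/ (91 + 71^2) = 69/ 5132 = 0.01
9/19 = 0.47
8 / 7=1.14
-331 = -331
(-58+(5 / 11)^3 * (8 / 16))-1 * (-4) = -143623 / 2662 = -53.95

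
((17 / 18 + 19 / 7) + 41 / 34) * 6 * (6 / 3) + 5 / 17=20945 / 357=58.67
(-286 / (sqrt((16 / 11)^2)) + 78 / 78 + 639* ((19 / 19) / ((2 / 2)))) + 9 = 3619 / 8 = 452.38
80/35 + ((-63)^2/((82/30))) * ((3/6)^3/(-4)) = -43.09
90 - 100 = -10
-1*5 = -5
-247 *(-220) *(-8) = -434720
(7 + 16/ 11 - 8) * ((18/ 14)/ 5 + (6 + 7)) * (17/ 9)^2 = 134096/ 6237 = 21.50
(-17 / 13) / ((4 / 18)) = -153 / 26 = -5.88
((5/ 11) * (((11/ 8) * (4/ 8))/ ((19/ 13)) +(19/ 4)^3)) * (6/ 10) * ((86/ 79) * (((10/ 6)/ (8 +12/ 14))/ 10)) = 39398793/ 65515648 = 0.60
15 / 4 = 3.75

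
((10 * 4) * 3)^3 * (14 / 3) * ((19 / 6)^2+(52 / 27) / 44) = 81216969.70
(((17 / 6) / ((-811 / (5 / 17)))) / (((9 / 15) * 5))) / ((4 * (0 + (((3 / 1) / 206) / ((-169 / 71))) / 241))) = 20975435 / 6218748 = 3.37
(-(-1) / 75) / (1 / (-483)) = -161 / 25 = -6.44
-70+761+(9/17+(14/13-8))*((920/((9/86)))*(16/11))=-197069619/2431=-81065.25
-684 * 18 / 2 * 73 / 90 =-24966 / 5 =-4993.20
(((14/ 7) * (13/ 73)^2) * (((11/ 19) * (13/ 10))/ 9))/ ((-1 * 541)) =-24167/ 2464955595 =-0.00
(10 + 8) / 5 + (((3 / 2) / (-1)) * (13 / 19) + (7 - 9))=109 / 190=0.57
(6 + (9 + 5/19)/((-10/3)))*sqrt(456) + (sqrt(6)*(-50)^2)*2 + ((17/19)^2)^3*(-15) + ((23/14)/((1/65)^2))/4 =612*sqrt(114)/95 + 4551407928215/2634569336 + 5000*sqrt(6) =14043.80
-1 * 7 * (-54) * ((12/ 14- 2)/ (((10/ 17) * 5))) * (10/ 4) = -1836/ 5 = -367.20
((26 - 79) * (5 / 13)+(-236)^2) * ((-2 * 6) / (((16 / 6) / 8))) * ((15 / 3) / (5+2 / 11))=-477696780 / 247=-1933995.06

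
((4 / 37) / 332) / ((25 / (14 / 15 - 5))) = -61 / 1151625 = -0.00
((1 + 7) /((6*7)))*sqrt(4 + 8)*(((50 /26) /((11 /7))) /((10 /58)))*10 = 11600*sqrt(3) /429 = 46.83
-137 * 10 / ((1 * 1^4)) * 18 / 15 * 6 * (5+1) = -59184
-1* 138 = -138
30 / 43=0.70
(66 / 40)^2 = 2.72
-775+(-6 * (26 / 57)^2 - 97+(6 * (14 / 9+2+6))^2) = 2413.86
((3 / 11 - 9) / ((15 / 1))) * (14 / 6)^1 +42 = 6706 / 165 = 40.64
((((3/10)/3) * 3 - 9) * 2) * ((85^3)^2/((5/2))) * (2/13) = -5249921257500/13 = -403840096730.77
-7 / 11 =-0.64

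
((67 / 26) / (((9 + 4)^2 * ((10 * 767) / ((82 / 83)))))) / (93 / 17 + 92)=46699 / 2317533505690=0.00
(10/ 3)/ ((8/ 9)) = 15/ 4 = 3.75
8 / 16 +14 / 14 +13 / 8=25 / 8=3.12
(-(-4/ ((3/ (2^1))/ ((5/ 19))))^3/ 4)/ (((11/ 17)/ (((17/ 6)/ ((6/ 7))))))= 8092000/ 18334107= 0.44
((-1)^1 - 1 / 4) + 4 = 11 / 4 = 2.75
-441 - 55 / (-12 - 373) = -440.86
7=7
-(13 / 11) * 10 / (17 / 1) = -130 / 187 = -0.70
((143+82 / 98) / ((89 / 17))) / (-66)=-59908 / 143913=-0.42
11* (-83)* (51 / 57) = -15521 / 19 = -816.89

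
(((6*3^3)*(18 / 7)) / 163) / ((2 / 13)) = 16.61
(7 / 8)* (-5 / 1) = -35 / 8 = -4.38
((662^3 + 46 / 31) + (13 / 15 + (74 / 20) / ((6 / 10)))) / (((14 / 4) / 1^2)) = 269809308961 / 3255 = 82890724.72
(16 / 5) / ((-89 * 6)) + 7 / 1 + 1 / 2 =20009 / 2670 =7.49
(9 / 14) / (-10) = -0.06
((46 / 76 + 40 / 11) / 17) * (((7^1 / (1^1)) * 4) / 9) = 0.78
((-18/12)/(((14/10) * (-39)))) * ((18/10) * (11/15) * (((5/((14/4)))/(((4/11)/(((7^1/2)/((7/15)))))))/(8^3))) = 5445/2609152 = 0.00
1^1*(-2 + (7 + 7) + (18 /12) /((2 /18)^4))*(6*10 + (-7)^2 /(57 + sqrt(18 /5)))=2162481955 /3606 - 321881*sqrt(10) /3606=599407.68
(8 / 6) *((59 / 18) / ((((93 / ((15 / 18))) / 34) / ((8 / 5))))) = 16048 / 7533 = 2.13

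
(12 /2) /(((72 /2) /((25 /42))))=25 /252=0.10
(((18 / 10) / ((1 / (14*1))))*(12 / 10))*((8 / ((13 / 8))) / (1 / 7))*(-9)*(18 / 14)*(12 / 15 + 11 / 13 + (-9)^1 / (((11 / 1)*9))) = -4358043648 / 232375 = -18754.36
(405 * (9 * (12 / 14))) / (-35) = -4374 / 49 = -89.27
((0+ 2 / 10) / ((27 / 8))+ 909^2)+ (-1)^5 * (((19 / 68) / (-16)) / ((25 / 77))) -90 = 606754753421 / 734400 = 826191.11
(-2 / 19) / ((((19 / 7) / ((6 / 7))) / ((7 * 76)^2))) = -9408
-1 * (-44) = 44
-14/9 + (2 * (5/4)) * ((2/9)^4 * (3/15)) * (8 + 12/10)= -50662/32805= -1.54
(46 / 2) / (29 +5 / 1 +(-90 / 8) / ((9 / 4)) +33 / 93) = 713 / 910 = 0.78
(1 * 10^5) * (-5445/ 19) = -544500000/ 19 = -28657894.74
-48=-48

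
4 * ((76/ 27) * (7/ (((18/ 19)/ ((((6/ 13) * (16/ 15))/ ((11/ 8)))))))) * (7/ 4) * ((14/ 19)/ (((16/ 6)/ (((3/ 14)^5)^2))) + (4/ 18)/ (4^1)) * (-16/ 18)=-29834581848233/ 11590004761335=-2.57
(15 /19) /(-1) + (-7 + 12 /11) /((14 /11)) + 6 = 151 /266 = 0.57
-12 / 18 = -2 / 3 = -0.67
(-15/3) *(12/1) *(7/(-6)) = 70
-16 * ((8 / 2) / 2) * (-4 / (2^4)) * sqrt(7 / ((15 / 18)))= 8 * sqrt(210) / 5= 23.19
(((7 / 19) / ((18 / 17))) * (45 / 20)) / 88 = 119 / 13376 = 0.01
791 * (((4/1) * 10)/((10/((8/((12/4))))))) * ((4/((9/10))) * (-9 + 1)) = -8099840/27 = -299994.07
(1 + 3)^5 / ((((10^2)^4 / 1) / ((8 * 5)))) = 32 / 78125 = 0.00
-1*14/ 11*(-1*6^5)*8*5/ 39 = 10150.49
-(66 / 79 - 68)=5306 / 79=67.16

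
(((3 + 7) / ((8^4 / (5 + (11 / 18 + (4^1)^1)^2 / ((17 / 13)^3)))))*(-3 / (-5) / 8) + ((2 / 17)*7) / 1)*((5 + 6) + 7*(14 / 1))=782879191645 / 8693415936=90.05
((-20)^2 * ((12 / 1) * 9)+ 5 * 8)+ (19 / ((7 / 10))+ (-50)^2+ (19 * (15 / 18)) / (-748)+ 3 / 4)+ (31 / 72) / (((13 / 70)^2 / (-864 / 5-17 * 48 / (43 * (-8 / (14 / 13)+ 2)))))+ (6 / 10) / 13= 946798689514213 / 21688506840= 43654.40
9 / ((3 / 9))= 27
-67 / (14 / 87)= -5829 / 14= -416.36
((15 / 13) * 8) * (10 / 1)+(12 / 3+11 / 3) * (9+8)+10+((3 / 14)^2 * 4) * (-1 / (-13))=444604 / 1911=232.66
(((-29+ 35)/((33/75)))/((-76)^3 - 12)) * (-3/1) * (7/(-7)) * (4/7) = -450/8450519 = -0.00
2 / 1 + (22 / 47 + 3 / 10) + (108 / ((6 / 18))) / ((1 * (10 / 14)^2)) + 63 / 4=3071723 / 4700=653.56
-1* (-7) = 7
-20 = -20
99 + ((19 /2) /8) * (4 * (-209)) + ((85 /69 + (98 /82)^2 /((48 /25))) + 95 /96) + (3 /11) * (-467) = -41569087243 /40828128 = -1018.15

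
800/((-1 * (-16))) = 50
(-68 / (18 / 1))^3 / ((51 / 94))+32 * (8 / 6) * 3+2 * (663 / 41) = 5466890 / 89667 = 60.97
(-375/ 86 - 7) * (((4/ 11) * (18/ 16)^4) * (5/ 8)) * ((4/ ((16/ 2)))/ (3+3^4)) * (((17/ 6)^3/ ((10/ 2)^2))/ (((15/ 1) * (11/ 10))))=-129600027/ 95475466240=-0.00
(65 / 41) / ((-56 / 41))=-1.16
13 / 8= 1.62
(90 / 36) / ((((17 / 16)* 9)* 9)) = 40 / 1377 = 0.03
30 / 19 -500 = -9470 / 19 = -498.42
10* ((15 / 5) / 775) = 6 / 155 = 0.04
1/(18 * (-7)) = -0.01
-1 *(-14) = 14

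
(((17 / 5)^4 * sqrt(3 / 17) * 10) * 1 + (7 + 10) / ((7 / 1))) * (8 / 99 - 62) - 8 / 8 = -12046676 * sqrt(51) / 2475 - 104903 / 693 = -34911.16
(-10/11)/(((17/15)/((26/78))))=-50/187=-0.27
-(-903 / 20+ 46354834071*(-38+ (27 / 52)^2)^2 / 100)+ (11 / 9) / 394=-5061896273813597777123 / 7670707200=-659899555781.98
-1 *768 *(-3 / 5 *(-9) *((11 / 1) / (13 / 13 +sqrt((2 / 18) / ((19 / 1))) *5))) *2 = -39004416 / 365 +684288 *sqrt(19) / 73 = -66001.93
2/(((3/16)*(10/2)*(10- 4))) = 16/45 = 0.36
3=3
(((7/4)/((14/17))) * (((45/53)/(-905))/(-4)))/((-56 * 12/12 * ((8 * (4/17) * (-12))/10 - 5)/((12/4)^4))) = 1053405/10606634752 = 0.00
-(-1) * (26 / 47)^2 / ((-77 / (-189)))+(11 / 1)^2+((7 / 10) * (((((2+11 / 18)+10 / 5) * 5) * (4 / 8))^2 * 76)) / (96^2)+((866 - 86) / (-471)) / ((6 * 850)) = 237259772221847563 / 1936530989015040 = 122.52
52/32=13/8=1.62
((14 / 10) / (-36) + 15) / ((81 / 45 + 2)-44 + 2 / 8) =-2693 / 7191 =-0.37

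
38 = 38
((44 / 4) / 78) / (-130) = -11 / 10140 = -0.00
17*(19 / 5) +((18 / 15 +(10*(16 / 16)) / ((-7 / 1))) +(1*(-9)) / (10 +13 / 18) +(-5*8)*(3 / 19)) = 7343421 / 128345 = 57.22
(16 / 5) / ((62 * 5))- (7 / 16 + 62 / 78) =-590983 / 483600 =-1.22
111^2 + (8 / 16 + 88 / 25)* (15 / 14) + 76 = 1736183 / 140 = 12401.31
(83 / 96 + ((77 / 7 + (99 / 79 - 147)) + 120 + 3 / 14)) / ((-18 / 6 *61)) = 0.07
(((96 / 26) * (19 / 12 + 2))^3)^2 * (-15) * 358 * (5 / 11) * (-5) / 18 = 3637137098.71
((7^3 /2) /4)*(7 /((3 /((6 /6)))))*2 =2401 /12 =200.08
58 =58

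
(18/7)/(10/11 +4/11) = 99/49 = 2.02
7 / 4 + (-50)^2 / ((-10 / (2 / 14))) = -951 / 28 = -33.96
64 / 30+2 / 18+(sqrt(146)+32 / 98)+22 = sqrt(146)+54179 / 2205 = 36.65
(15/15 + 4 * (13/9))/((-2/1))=-61/18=-3.39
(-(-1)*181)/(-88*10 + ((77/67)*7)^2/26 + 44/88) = -10562617/51179721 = -0.21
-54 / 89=-0.61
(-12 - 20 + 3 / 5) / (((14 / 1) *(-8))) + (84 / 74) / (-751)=4339039 / 15560720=0.28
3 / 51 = 1 / 17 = 0.06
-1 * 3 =-3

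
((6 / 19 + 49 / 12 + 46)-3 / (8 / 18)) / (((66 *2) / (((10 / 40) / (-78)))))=-311 / 293436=-0.00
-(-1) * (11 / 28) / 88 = 1 / 224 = 0.00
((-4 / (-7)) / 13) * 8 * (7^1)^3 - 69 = 671 / 13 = 51.62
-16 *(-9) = 144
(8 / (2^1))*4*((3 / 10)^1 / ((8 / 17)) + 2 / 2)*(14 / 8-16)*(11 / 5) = -82137 / 100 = -821.37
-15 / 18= -5 / 6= -0.83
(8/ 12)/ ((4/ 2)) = 1/ 3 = 0.33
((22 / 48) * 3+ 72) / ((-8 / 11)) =-6457 / 64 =-100.89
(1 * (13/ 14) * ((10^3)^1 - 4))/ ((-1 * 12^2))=-1079/ 168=-6.42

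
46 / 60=23 / 30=0.77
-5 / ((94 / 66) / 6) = -990 / 47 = -21.06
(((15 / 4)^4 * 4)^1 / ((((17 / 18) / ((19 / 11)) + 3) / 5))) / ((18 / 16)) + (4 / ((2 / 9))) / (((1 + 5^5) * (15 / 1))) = 12528426727 / 12639460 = 991.22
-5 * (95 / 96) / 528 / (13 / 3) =-475 / 219648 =-0.00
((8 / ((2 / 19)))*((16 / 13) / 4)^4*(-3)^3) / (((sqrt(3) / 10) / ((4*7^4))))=-1019847.97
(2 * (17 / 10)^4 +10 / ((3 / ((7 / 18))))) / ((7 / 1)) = 2430067 / 945000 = 2.57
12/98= 6/49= 0.12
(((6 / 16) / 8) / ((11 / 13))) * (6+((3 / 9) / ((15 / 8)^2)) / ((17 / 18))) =50557 / 149600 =0.34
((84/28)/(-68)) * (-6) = 9/34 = 0.26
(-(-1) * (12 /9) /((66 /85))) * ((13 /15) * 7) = 3094 /297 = 10.42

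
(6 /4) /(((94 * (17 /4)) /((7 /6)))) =7 /1598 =0.00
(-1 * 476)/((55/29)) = -13804/55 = -250.98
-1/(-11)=1/11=0.09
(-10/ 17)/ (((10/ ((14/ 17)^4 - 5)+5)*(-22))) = 0.01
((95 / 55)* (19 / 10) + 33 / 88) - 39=-35.34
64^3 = 262144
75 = 75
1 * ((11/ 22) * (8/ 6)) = 2/ 3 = 0.67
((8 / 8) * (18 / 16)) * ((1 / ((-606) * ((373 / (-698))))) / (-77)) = -1047 / 23206568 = -0.00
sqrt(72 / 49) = 6 * sqrt(2) / 7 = 1.21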